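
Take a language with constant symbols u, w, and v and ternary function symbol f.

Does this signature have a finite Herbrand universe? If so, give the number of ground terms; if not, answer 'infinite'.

infinite

The signature has at least one function symbol (f, arity 3) and at least one constant (u).
Iterating f gives infinitely many distinct ground terms: u, f(u, u, u), f(f(u, u, u), f(u, u, u), f(u, u, u)), ...
So the Herbrand universe is infinite.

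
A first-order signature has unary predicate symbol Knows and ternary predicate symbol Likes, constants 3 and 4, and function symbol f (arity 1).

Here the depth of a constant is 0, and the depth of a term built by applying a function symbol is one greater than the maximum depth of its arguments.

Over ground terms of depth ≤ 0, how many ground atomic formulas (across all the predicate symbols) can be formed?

10

First count ground terms of depth ≤ 0.
Let N_k count ground terms of depth at most k. Each non-constant term of depth ≤ k is some function symbol applied to depth-≤(k−1) arguments, giving N_k = 2 + N_{k-1}.
N_0 = 2
So |H| = 2.
Ground atoms are formed by filling each argument slot of a predicate with a term from H, so an r-ary predicate gives |H|^r atoms:
  Knows: 2;  Likes: 2^3 = 8
Total ground atoms: 2 + 8 = 10.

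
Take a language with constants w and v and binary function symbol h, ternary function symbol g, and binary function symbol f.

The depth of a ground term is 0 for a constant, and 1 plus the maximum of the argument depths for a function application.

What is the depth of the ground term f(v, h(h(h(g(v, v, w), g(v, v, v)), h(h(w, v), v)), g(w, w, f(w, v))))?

depth(g(v, v, w)) = 1 + max(0, 0, 0) = 1
depth(g(v, v, v)) = 1 + max(0, 0, 0) = 1
depth(h(g(v, v, w), g(v, v, v))) = 1 + max(1, 1) = 2
depth(h(w, v)) = 1 + max(0, 0) = 1
depth(h(h(w, v), v)) = 1 + max(1, 0) = 2
depth(h(h(g(v, v, w), g(v, v, v)), h(h(w, v), v))) = 1 + max(2, 2) = 3
depth(f(w, v)) = 1 + max(0, 0) = 1
depth(g(w, w, f(w, v))) = 1 + max(0, 0, 1) = 2
depth(h(h(h(g(v, v, w), g(v, v, v)), h(h(w, v), v)), g(w, w, f(w, v)))) = 1 + max(3, 2) = 4
depth(f(v, h(h(h(g(v, v, w), g(v, v, v)), h(h(w, v), v)), g(w, w, f(w, v))))) = 1 + max(0, 4) = 5

5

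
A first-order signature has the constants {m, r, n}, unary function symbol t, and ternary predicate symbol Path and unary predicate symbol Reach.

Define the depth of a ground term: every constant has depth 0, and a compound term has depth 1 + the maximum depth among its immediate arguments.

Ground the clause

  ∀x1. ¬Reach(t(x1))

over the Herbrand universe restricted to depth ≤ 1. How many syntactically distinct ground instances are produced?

6

Ground terms of depth ≤ 1:
  Write N_k for the number of ground terms of depth ≤ k. A term of depth ≤ k is either a constant or a function symbol applied to arguments of depth ≤ k−1, so N_k = 3 + N_{k-1}.
  N_0 = 3
  N_1 = 3 + 3 = 6
So there are 6 ground terms available for substitution.
The variable x1 ranges independently over the available ground terms, and distinct assignments produce distinct instances.
Number of ground instances = 6.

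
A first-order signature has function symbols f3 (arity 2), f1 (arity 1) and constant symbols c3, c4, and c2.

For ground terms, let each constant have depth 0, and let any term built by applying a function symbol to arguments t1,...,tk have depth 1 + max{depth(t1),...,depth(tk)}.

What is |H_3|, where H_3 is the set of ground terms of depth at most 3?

Let N_k count ground terms of depth at most k. Each non-constant term of depth ≤ k is some function symbol applied to depth-≤(k−1) arguments, giving N_k = 3 + N_{k-1}^2 + N_{k-1}.
N_0 = 3
N_1 = 3 + 3^2 + 3 = 15
N_2 = 3 + 15^2 + 15 = 243
N_3 = 3 + 243^2 + 243 = 59295

59295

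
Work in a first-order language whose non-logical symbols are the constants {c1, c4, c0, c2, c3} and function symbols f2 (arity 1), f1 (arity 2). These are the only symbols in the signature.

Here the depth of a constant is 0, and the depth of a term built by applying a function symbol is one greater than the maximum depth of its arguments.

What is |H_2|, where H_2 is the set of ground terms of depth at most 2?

1265

Write N_k for the number of ground terms of depth ≤ k. A term of depth ≤ k is either a constant or a function symbol applied to arguments of depth ≤ k−1, so N_k = 5 + N_{k-1} + N_{k-1}^2.
N_0 = 5
N_1 = 5 + 5 + 5^2 = 35
N_2 = 5 + 35 + 35^2 = 1265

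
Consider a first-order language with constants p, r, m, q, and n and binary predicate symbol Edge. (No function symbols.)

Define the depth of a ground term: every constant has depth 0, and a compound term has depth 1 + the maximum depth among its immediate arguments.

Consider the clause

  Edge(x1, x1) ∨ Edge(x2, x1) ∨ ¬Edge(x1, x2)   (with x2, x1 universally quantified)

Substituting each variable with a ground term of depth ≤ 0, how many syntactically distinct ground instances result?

25

Ground terms of depth ≤ 0:
  With no function symbols every ground term is a constant, so there are exactly 5 ground terms at every depth bound.
  N_0 = 5
  Explicitly: p, r, m, q, n.
So there are 5 ground terms available for substitution.
The body mentions every one of the 2 quantified variables; since ground terms form a free algebra, no two substitutions collapse to the same formula.
Number of ground instances = 5^2 = 25.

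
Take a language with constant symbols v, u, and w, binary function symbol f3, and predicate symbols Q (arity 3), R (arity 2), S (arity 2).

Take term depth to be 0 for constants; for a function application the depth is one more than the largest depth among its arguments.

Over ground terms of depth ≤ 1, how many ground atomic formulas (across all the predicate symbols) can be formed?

First count ground terms of depth ≤ 1.
If N_k denotes the number of depth-≤k ground terms, the 3 constants give N_0 = 3, and each function symbol of arity r contributes N_{k-1}^r new terms at level k: N_k = 3 + N_{k-1}^2.
N_0 = 3
N_1 = 3 + 3^2 = 12
So |H| = 12.
A ground atom is a predicate applied to a tuple of terms from H, so the count is the sum over predicates of |H|^arity:
  Q: 12^3 = 1728;  R: 12^2 = 144;  S: 12^2 = 144
Total ground atoms: 1728 + 144 + 144 = 2016.

2016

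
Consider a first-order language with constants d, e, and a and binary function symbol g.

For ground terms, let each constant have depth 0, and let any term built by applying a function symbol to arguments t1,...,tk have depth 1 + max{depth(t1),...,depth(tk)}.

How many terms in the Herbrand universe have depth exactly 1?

Let N_k = |{terms of depth ≤ k}|. Then N_0 = 3 and N_k = 3 + N_{k-1}^2 for k ≥ 1 (one summand per function symbol, arity giving the exponent).
N_0 = 3
N_1 = 3 + 3^2 = 12
Terms of depth exactly 1: N_1 − N_0 = 12 − 3 = 9.

9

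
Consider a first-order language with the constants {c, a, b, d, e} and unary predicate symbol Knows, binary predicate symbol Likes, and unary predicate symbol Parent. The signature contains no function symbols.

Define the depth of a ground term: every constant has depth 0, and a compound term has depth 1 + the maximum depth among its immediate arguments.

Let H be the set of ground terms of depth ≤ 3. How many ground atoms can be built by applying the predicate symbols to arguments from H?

First count ground terms of depth ≤ 3.
With no function symbols every ground term is a constant, so there are exactly 5 ground terms at every depth bound.
N_0 = 5
N_1 = 5
N_2 = 5
N_3 = 5
Explicitly: c, a, b, d, e.
So |H| = 5.
Each predicate of arity r yields |H|^r ground atoms (one per choice of an r-tuple from H):
  Knows: 5;  Likes: 5^2 = 25;  Parent: 5
Total ground atoms: 5 + 25 + 5 = 35.

35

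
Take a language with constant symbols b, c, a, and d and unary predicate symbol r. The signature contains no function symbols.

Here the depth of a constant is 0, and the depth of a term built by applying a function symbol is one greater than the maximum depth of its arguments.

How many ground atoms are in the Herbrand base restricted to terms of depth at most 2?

4

First count ground terms of depth ≤ 2.
With no function symbols every ground term is a constant, so there are exactly 4 ground terms at every depth bound.
N_0 = 4
N_1 = 4
N_2 = 4
So |H| = 4.
Ground atoms are formed by filling each argument slot of a predicate with a term from H, so an r-ary predicate gives |H|^r atoms:
  r: 4
Total ground atoms: 4.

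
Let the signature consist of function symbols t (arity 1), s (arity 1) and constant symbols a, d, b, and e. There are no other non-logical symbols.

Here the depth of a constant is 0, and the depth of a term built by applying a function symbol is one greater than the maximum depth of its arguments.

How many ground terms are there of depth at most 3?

60

If N_k denotes the number of depth-≤k ground terms, the 4 constants give N_0 = 4, and each function symbol of arity r contributes N_{k-1}^r new terms at level k: N_k = 4 + N_{k-1} + N_{k-1}.
N_0 = 4
N_1 = 4 + 4 + 4 = 12
N_2 = 4 + 12 + 12 = 28
N_3 = 4 + 28 + 28 = 60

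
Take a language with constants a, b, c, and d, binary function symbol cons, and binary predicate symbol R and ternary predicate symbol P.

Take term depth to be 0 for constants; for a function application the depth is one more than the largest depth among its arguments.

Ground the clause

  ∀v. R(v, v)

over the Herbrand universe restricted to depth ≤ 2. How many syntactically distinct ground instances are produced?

404

Ground terms of depth ≤ 2:
  If N_k denotes the number of depth-≤k ground terms, the 4 constants give N_0 = 4, and each function symbol of arity r contributes N_{k-1}^r new terms at level k: N_k = 4 + N_{k-1}^2.
  N_0 = 4
  N_1 = 4 + 4^2 = 20
  N_2 = 4 + 20^2 = 404
So there are 404 ground terms available for substitution.
The clause has 1 distinct variable (v), which appears in the body. In the free term algebra distinct substitutions yield syntactically distinct ground instances.
Number of ground instances = 404.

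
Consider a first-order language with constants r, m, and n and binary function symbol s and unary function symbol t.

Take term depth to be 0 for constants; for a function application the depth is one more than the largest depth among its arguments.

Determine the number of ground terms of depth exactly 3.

59052

If N_k denotes the number of depth-≤k ground terms, the 3 constants give N_0 = 3, and each function symbol of arity r contributes N_{k-1}^r new terms at level k: N_k = 3 + N_{k-1}^2 + N_{k-1}.
N_0 = 3
N_1 = 3 + 3^2 + 3 = 15
N_2 = 3 + 15^2 + 15 = 243
N_3 = 3 + 243^2 + 243 = 59295
Terms of depth exactly 3: N_3 − N_2 = 59295 − 243 = 59052.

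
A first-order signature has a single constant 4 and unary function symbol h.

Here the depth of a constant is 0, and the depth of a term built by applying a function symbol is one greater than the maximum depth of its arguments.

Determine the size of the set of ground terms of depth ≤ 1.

2

If N_k denotes the number of depth-≤k ground terms, the 1 constant gives N_0 = 1, and each function symbol of arity r contributes N_{k-1}^r new terms at level k: N_k = 1 + N_{k-1}.
N_0 = 1
N_1 = 1 + 1 = 2
Explicitly: 4, h(4).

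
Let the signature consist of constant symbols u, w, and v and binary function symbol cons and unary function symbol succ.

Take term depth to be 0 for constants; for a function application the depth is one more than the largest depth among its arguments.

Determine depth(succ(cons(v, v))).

depth(cons(v, v)) = 1 + max(0, 0) = 1
depth(succ(cons(v, v))) = 1 + depth(cons(v, v)) = 1 + 1 = 2

2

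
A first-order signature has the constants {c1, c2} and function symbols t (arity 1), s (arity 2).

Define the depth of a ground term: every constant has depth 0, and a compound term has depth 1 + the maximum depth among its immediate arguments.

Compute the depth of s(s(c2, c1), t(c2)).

2

depth(s(c2, c1)) = 1 + max(0, 0) = 1
depth(t(c2)) = 1 + depth(c2) = 1 + 0 = 1
depth(s(s(c2, c1), t(c2))) = 1 + max(1, 1) = 2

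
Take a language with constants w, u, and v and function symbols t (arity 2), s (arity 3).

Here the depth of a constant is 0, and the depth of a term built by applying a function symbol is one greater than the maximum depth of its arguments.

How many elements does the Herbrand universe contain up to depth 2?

60843

Write N_k for the number of ground terms of depth ≤ k. A term of depth ≤ k is either a constant or a function symbol applied to arguments of depth ≤ k−1, so N_k = 3 + N_{k-1}^2 + N_{k-1}^3.
N_0 = 3
N_1 = 3 + 3^2 + 3^3 = 39
N_2 = 3 + 39^2 + 39^3 = 60843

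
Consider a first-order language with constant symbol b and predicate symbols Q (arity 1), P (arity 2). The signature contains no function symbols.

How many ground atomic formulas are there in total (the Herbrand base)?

2

With no function symbols, the Herbrand universe is just the 1 constant.
Ground atoms per predicate: Q: 1, P: 1^2 = 1.
Herbrand base size = 1 + 1 = 2.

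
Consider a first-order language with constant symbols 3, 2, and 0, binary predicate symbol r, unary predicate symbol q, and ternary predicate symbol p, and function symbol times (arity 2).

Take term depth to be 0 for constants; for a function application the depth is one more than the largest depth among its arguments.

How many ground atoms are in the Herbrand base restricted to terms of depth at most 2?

First count ground terms of depth ≤ 2.
Let N_k = |{terms of depth ≤ k}|. Then N_0 = 3 and N_k = 3 + N_{k-1}^2 for k ≥ 1 (one summand per function symbol, arity giving the exponent).
N_0 = 3
N_1 = 3 + 3^2 = 12
N_2 = 3 + 12^2 = 147
So |H| = 147.
Ground atoms are formed by filling each argument slot of a predicate with a term from H, so an r-ary predicate gives |H|^r atoms:
  r: 147^2 = 21609;  q: 147;  p: 147^3 = 3176523
Total ground atoms: 21609 + 147 + 3176523 = 3198279.

3198279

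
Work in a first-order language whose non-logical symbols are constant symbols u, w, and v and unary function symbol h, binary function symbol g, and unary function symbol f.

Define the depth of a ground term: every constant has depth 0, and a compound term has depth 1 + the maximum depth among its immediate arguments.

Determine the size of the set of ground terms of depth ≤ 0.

3

If N_k denotes the number of depth-≤k ground terms, the 3 constants give N_0 = 3, and each function symbol of arity r contributes N_{k-1}^r new terms at level k: N_k = 3 + N_{k-1} + N_{k-1}^2 + N_{k-1}.
N_0 = 3
Explicitly: u, w, v.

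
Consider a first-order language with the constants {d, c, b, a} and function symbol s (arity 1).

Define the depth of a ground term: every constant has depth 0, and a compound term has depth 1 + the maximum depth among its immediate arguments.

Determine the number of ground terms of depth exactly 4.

4

Let N_k = |{terms of depth ≤ k}|. Then N_0 = 4 and N_k = 4 + N_{k-1} for k ≥ 1 (one summand per function symbol, arity giving the exponent).
N_0 = 4
N_1 = 4 + 4 = 8
N_2 = 4 + 8 = 12
N_3 = 4 + 12 = 16
N_4 = 4 + 16 = 20
Terms of depth exactly 4: N_4 − N_3 = 20 − 16 = 4.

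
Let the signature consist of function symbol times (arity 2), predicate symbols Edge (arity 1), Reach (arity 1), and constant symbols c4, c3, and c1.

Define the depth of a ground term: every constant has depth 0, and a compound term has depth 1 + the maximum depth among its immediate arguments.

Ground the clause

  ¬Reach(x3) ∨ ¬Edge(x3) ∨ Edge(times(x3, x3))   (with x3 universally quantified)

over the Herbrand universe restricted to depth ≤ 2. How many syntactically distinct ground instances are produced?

Ground terms of depth ≤ 2:
  Let N_k = |{terms of depth ≤ k}|. Then N_0 = 3 and N_k = 3 + N_{k-1}^2 for k ≥ 1 (one summand per function symbol, arity giving the exponent).
  N_0 = 3
  N_1 = 3 + 3^2 = 12
  N_2 = 3 + 12^2 = 147
So there are 147 ground terms available for substitution.
The clause has 1 distinct variable (x3), which appears in the body. In the free term algebra distinct substitutions yield syntactically distinct ground instances.
Number of ground instances = 147.

147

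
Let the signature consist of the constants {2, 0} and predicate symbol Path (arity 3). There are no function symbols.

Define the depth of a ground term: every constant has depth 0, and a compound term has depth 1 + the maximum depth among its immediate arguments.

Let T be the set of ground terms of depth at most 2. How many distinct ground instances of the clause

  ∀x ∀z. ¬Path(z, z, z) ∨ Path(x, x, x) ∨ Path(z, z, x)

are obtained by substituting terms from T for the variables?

Ground terms of depth ≤ 2:
  With no function symbols every ground term is a constant, so there are exactly 2 ground terms at every depth bound.
  N_0 = 2
  N_1 = 2
  N_2 = 2
So there are 2 ground terms available for substitution.
The body mentions every one of the 2 quantified variables; since ground terms form a free algebra, no two substitutions collapse to the same formula.
Number of ground instances = 2^2 = 4.

4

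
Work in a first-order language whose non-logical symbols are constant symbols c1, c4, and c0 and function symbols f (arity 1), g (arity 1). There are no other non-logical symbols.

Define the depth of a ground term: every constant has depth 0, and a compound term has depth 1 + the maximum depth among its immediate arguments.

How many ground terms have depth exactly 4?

Count level by level. With function symbols f/1, g/1, the terms of depth ≤ k are the 3 constants together with each function applied to depth-≤(k−1) tuples, so N_k = 3 + N_{k-1} + N_{k-1}.
N_0 = 3
N_1 = 3 + 3 + 3 = 9
N_2 = 3 + 9 + 9 = 21
N_3 = 3 + 21 + 21 = 45
N_4 = 3 + 45 + 45 = 93
Terms of depth exactly 4: N_4 − N_3 = 93 − 45 = 48.

48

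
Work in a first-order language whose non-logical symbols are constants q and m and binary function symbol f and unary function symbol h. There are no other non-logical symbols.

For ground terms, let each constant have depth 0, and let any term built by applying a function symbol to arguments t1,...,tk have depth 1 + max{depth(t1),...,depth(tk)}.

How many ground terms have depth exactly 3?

Let N_k = |{terms of depth ≤ k}|. Then N_0 = 2 and N_k = 2 + N_{k-1}^2 + N_{k-1} for k ≥ 1 (one summand per function symbol, arity giving the exponent).
N_0 = 2
N_1 = 2 + 2^2 + 2 = 8
N_2 = 2 + 8^2 + 8 = 74
N_3 = 2 + 74^2 + 74 = 5552
Terms of depth exactly 3: N_3 − N_2 = 5552 − 74 = 5478.

5478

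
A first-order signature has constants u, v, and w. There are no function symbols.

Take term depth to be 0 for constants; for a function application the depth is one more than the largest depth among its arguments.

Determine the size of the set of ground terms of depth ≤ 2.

With no function symbols every ground term is a constant, so there are exactly 3 ground terms at every depth bound.
N_0 = 3
N_1 = 3
N_2 = 3
Explicitly: u, v, w.

3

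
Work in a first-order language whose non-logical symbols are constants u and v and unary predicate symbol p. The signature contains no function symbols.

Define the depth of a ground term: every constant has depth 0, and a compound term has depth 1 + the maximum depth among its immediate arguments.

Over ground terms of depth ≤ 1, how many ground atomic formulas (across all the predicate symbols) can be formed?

First count ground terms of depth ≤ 1.
With no function symbols every ground term is a constant, so there are exactly 2 ground terms at every depth bound.
N_0 = 2
N_1 = 2
Explicitly: u, v.
So |H| = 2.
Each predicate of arity r yields |H|^r ground atoms (one per choice of an r-tuple from H):
  p: 2
Total ground atoms: 2.

2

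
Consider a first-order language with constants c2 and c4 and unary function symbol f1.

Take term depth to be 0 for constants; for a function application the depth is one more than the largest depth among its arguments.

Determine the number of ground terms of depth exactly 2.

If N_k denotes the number of depth-≤k ground terms, the 2 constants give N_0 = 2, and each function symbol of arity r contributes N_{k-1}^r new terms at level k: N_k = 2 + N_{k-1}.
N_0 = 2
N_1 = 2 + 2 = 4
N_2 = 2 + 4 = 6
Terms of depth exactly 2: N_2 − N_1 = 6 − 4 = 2.

2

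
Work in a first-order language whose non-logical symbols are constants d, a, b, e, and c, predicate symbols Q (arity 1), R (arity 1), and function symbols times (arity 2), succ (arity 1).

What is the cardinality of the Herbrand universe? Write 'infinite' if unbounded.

The signature has at least one function symbol (times, arity 2) and at least one constant (d).
Iterating times gives infinitely many distinct ground terms: d, times(d, d), times(times(d, d), times(d, d)), ...
So the Herbrand universe is infinite.

infinite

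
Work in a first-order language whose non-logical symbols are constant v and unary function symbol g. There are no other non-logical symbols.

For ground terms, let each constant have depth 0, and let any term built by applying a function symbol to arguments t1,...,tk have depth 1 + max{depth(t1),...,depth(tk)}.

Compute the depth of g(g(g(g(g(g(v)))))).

depth(g(v)) = 1 + depth(v) = 1 + 0 = 1
depth(g(g(v))) = 1 + depth(g(v)) = 1 + 1 = 2
depth(g(g(g(v)))) = 1 + depth(g(g(v))) = 1 + 2 = 3
depth(g(g(g(g(v))))) = 1 + depth(g(g(g(v)))) = 1 + 3 = 4
depth(g(g(g(g(g(v)))))) = 1 + depth(g(g(g(g(v))))) = 1 + 4 = 5
depth(g(g(g(g(g(g(v))))))) = 1 + depth(g(g(g(g(g(v)))))) = 1 + 5 = 6

6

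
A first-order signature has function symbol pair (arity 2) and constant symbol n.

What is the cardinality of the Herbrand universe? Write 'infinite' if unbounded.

infinite

The signature has at least one function symbol (pair, arity 2) and at least one constant (n).
Iterating pair gives infinitely many distinct ground terms: n, pair(n, n), pair(pair(n, n), pair(n, n)), ...
So the Herbrand universe is infinite.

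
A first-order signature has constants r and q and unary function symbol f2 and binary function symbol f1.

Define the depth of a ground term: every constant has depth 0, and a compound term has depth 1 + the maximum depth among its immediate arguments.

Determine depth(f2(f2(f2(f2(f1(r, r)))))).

5

depth(f1(r, r)) = 1 + max(0, 0) = 1
depth(f2(f1(r, r))) = 1 + depth(f1(r, r)) = 1 + 1 = 2
depth(f2(f2(f1(r, r)))) = 1 + depth(f2(f1(r, r))) = 1 + 2 = 3
depth(f2(f2(f2(f1(r, r))))) = 1 + depth(f2(f2(f1(r, r)))) = 1 + 3 = 4
depth(f2(f2(f2(f2(f1(r, r)))))) = 1 + depth(f2(f2(f2(f1(r, r))))) = 1 + 4 = 5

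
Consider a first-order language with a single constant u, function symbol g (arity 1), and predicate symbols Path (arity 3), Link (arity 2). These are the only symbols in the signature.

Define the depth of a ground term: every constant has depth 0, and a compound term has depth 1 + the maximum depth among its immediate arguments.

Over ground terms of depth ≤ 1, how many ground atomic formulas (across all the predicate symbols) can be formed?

First count ground terms of depth ≤ 1.
Let N_k = |{terms of depth ≤ k}|. Then N_0 = 1 and N_k = 1 + N_{k-1} for k ≥ 1 (one summand per function symbol, arity giving the exponent).
N_0 = 1
N_1 = 1 + 1 = 2
Explicitly: u, g(u).
So |H| = 2.
Each predicate of arity r yields |H|^r ground atoms (one per choice of an r-tuple from H):
  Path: 2^3 = 8;  Link: 2^2 = 4
Total ground atoms: 8 + 4 = 12.

12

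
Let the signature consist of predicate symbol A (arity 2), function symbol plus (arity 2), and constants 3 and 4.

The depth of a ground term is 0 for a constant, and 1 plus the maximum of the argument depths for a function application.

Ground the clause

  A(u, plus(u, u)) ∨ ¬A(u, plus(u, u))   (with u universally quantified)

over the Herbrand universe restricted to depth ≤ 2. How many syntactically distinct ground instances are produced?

Ground terms of depth ≤ 2:
  Let N_k count ground terms of depth at most k. Each non-constant term of depth ≤ k is some function symbol applied to depth-≤(k−1) arguments, giving N_k = 2 + N_{k-1}^2.
  N_0 = 2
  N_1 = 2 + 2^2 = 6
  N_2 = 2 + 6^2 = 38
So there are 38 ground terms available for substitution.
The body mentions the single quantified variable u; since ground terms form a free algebra, no two substitutions collapse to the same formula.
Number of ground instances = 38.

38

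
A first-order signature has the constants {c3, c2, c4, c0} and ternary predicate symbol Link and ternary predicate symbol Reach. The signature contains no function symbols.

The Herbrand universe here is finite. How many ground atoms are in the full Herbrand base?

128

With no function symbols, the Herbrand universe is just the 4 constants.
Ground atoms per predicate: Link: 4^3 = 64, Reach: 4^3 = 64.
Herbrand base size = 64 + 64 = 128.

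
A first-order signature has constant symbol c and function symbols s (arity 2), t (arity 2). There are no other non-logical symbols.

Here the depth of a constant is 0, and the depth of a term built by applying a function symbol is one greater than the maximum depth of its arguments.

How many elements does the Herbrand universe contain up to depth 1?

If N_k denotes the number of depth-≤k ground terms, the 1 constant gives N_0 = 1, and each function symbol of arity r contributes N_{k-1}^r new terms at level k: N_k = 1 + N_{k-1}^2 + N_{k-1}^2.
N_0 = 1
N_1 = 1 + 1^2 + 1^2 = 3
Explicitly: c, s(c, c), t(c, c).

3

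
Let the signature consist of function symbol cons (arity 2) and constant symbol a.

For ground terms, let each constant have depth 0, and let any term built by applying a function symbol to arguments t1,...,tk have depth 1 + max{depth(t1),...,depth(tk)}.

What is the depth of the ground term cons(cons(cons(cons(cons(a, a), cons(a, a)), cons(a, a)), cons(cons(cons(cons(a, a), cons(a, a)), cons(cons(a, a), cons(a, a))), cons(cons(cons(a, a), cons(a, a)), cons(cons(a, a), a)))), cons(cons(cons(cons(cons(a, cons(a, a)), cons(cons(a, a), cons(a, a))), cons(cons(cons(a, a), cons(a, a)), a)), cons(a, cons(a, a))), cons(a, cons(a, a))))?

depth(cons(a, a)) = 1 + max(0, 0) = 1
depth(cons(cons(a, a), cons(a, a))) = 1 + max(1, 1) = 2
depth(cons(cons(cons(a, a), cons(a, a)), cons(a, a))) = 1 + max(2, 1) = 3
depth(cons(cons(cons(a, a), cons(a, a)), cons(cons(a, a), cons(a, a)))) = 1 + max(2, 2) = 3
depth(cons(cons(a, a), a)) = 1 + max(1, 0) = 2
depth(cons(cons(cons(a, a), cons(a, a)), cons(cons(a, a), a))) = 1 + max(2, 2) = 3
depth(cons(cons(cons(cons(a, a), cons(a, a)), cons(cons(a, a), cons(a, a))), cons(cons(cons(a, a), cons(a, a)), cons(cons(a, a), a)))) = 1 + max(3, 3) = 4
depth(cons(cons(cons(cons(a, a), cons(a, a)), cons(a, a)), cons(cons(cons(cons(a, a), cons(a, a)), cons(cons(a, a), cons(a, a))), cons(cons(cons(a, a), cons(a, a)), cons(cons(a, a), a))))) = 1 + max(3, 4) = 5
depth(cons(a, cons(a, a))) = 1 + max(0, 1) = 2
depth(cons(cons(a, cons(a, a)), cons(cons(a, a), cons(a, a)))) = 1 + max(2, 2) = 3
depth(cons(cons(cons(a, a), cons(a, a)), a)) = 1 + max(2, 0) = 3
depth(cons(cons(cons(a, cons(a, a)), cons(cons(a, a), cons(a, a))), cons(cons(cons(a, a), cons(a, a)), a))) = 1 + max(3, 3) = 4
depth(cons(cons(cons(cons(a, cons(a, a)), cons(cons(a, a), cons(a, a))), cons(cons(cons(a, a), cons(a, a)), a)), cons(a, cons(a, a)))) = 1 + max(4, 2) = 5
depth(cons(cons(cons(cons(cons(a, cons(a, a)), cons(cons(a, a), cons(a, a))), cons(cons(cons(a, a), cons(a, a)), a)), cons(a, cons(a, a))), cons(a, cons(a, a)))) = 1 + max(5, 2) = 6
depth(cons(cons(cons(cons(cons(a, a), cons(a, a)), cons(a, a)), cons(cons(cons(cons(a, a), cons(a, a)), cons(cons(a, a), cons(a, a))), cons(cons(cons(a, a), cons(a, a)), cons(cons(a, a), a)))), cons(cons(cons(cons(cons(a, cons(a, a)), cons(cons(a, a), cons(a, a))), cons(cons(cons(a, a), cons(a, a)), a)), cons(a, cons(a, a))), cons(a, cons(a, a))))) = 1 + max(5, 6) = 7

7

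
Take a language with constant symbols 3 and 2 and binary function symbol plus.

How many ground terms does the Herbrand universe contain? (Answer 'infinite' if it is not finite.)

The signature has at least one function symbol (plus, arity 2) and at least one constant (3).
Iterating plus gives infinitely many distinct ground terms: 3, plus(3, 3), plus(plus(3, 3), plus(3, 3)), ...
So the Herbrand universe is infinite.

infinite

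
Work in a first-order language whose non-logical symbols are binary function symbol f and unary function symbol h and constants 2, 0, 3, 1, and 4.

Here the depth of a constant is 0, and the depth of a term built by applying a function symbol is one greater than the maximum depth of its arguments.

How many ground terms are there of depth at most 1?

35

If N_k denotes the number of depth-≤k ground terms, the 5 constants give N_0 = 5, and each function symbol of arity r contributes N_{k-1}^r new terms at level k: N_k = 5 + N_{k-1}^2 + N_{k-1}.
N_0 = 5
N_1 = 5 + 5^2 + 5 = 35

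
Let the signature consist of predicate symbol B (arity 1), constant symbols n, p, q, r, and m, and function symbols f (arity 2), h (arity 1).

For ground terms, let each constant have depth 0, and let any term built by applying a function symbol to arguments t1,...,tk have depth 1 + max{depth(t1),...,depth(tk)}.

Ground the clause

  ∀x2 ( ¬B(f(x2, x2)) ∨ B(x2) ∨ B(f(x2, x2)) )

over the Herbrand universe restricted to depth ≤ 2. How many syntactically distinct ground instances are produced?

Ground terms of depth ≤ 2:
  If N_k denotes the number of depth-≤k ground terms, the 5 constants give N_0 = 5, and each function symbol of arity r contributes N_{k-1}^r new terms at level k: N_k = 5 + N_{k-1}^2 + N_{k-1}.
  N_0 = 5
  N_1 = 5 + 5^2 + 5 = 35
  N_2 = 5 + 35^2 + 35 = 1265
So there are 1265 ground terms available for substitution.
The clause has 1 distinct variable (x2), which appears in the body. In the free term algebra distinct substitutions yield syntactically distinct ground instances.
Number of ground instances = 1265.

1265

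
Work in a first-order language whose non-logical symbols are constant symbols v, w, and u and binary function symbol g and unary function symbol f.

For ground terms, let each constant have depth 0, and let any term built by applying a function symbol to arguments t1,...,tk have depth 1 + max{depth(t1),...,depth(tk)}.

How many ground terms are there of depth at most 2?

243

Write N_k for the number of ground terms of depth ≤ k. A term of depth ≤ k is either a constant or a function symbol applied to arguments of depth ≤ k−1, so N_k = 3 + N_{k-1}^2 + N_{k-1}.
N_0 = 3
N_1 = 3 + 3^2 + 3 = 15
N_2 = 3 + 15^2 + 15 = 243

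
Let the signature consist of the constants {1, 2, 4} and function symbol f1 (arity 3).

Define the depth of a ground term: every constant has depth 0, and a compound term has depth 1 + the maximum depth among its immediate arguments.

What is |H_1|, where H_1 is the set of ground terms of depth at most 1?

30

If N_k denotes the number of depth-≤k ground terms, the 3 constants give N_0 = 3, and each function symbol of arity r contributes N_{k-1}^r new terms at level k: N_k = 3 + N_{k-1}^3.
N_0 = 3
N_1 = 3 + 3^3 = 30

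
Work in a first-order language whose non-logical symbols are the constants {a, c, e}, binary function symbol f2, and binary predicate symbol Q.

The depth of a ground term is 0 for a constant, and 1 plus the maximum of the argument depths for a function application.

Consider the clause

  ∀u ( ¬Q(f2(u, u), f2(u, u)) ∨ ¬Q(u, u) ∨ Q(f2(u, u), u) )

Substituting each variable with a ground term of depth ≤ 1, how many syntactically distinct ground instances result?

12

Ground terms of depth ≤ 1:
  Count level by level. With function symbols f2/2, the terms of depth ≤ k are the 3 constants together with each function applied to depth-≤(k−1) tuples, so N_k = 3 + N_{k-1}^2.
  N_0 = 3
  N_1 = 3 + 3^2 = 12
So there are 12 ground terms available for substitution.
There is 1 variable to instantiate (u),  occurring in at least one literal, so different choices give different ground instances.
Number of ground instances = 12.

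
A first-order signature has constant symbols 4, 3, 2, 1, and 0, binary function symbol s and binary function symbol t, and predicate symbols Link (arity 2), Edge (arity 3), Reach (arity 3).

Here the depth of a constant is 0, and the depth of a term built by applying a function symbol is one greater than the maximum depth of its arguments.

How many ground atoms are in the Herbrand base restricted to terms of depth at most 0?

First count ground terms of depth ≤ 0.
Let N_k = |{terms of depth ≤ k}|. Then N_0 = 5 and N_k = 5 + N_{k-1}^2 + N_{k-1}^2 for k ≥ 1 (one summand per function symbol, arity giving the exponent).
N_0 = 5
Explicitly: 4, 3, 2, 1, 0.
So |H| = 5.
A ground atom is a predicate applied to a tuple of terms from H, so the count is the sum over predicates of |H|^arity:
  Link: 5^2 = 25;  Edge: 5^3 = 125;  Reach: 5^3 = 125
Total ground atoms: 25 + 125 + 125 = 275.

275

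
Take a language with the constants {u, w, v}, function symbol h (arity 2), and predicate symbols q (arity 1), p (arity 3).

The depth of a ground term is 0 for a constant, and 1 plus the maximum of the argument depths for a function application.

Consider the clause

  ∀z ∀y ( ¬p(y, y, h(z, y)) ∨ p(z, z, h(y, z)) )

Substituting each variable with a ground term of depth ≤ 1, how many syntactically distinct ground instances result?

Ground terms of depth ≤ 1:
  Let N_k count ground terms of depth at most k. Each non-constant term of depth ≤ k is some function symbol applied to depth-≤(k−1) arguments, giving N_k = 3 + N_{k-1}^2.
  N_0 = 3
  N_1 = 3 + 3^2 = 12
  Explicitly: u, w, v, h(u, u), h(u, w), h(u, v), h(w, u), h(w, w), h(w, v), h(v, u), h(v, w), h(v, v).
So there are 12 ground terms available for substitution.
Each of z, y ranges independently over the available ground terms, and distinct assignments produce distinct instances.
Number of ground instances = 12^2 = 144.

144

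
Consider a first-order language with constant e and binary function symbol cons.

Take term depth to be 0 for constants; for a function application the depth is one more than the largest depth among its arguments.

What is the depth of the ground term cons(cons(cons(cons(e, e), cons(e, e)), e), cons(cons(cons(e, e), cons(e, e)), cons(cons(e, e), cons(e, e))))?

depth(cons(e, e)) = 1 + max(0, 0) = 1
depth(cons(cons(e, e), cons(e, e))) = 1 + max(1, 1) = 2
depth(cons(cons(cons(e, e), cons(e, e)), e)) = 1 + max(2, 0) = 3
depth(cons(cons(cons(e, e), cons(e, e)), cons(cons(e, e), cons(e, e)))) = 1 + max(2, 2) = 3
depth(cons(cons(cons(cons(e, e), cons(e, e)), e), cons(cons(cons(e, e), cons(e, e)), cons(cons(e, e), cons(e, e))))) = 1 + max(3, 3) = 4

4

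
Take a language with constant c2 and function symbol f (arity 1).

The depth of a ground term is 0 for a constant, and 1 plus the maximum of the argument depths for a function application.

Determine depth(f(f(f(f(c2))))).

4

depth(f(c2)) = 1 + depth(c2) = 1 + 0 = 1
depth(f(f(c2))) = 1 + depth(f(c2)) = 1 + 1 = 2
depth(f(f(f(c2)))) = 1 + depth(f(f(c2))) = 1 + 2 = 3
depth(f(f(f(f(c2))))) = 1 + depth(f(f(f(c2)))) = 1 + 3 = 4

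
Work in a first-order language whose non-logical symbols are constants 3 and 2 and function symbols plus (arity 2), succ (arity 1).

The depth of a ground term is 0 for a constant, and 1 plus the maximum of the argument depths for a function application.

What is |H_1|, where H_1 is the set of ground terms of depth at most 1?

Count level by level. With function symbols plus/2, succ/1, the terms of depth ≤ k are the 2 constants together with each function applied to depth-≤(k−1) tuples, so N_k = 2 + N_{k-1}^2 + N_{k-1}.
N_0 = 2
N_1 = 2 + 2^2 + 2 = 8

8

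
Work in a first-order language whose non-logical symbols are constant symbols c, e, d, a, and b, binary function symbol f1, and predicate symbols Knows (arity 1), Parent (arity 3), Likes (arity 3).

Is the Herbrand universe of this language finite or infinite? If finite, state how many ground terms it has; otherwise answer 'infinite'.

The signature has at least one function symbol (f1, arity 2) and at least one constant (c).
Iterating f1 gives infinitely many distinct ground terms: c, f1(c, c), f1(f1(c, c), f1(c, c)), ...
So the Herbrand universe is infinite.

infinite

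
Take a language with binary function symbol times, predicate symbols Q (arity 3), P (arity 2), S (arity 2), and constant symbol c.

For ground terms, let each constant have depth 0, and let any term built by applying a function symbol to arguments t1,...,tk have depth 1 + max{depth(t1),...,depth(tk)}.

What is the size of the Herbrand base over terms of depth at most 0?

3

First count ground terms of depth ≤ 0.
Count level by level. With function symbols times/2, the terms of depth ≤ k are the 1 constant together with each function applied to depth-≤(k−1) tuples, so N_k = 1 + N_{k-1}^2.
N_0 = 1
So |H| = 1.
Each predicate of arity r yields |H|^r ground atoms (one per choice of an r-tuple from H):
  Q: 1^3 = 1;  P: 1^2 = 1;  S: 1^2 = 1
Total ground atoms: 1 + 1 + 1 = 3.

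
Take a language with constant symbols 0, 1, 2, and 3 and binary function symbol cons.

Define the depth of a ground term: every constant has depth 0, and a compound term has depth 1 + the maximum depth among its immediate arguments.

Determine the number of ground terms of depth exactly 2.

384

If N_k denotes the number of depth-≤k ground terms, the 4 constants give N_0 = 4, and each function symbol of arity r contributes N_{k-1}^r new terms at level k: N_k = 4 + N_{k-1}^2.
N_0 = 4
N_1 = 4 + 4^2 = 20
N_2 = 4 + 20^2 = 404
Terms of depth exactly 2: N_2 − N_1 = 404 − 20 = 384.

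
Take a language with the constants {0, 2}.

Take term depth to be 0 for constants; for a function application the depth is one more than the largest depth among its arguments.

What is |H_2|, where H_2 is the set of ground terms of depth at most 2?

2

With no function symbols every ground term is a constant, so there are exactly 2 ground terms at every depth bound.
N_0 = 2
N_1 = 2
N_2 = 2
Explicitly: 0, 2.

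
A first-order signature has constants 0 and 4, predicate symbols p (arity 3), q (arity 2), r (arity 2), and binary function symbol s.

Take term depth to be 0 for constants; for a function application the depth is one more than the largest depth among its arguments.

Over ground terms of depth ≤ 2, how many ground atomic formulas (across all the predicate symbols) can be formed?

First count ground terms of depth ≤ 2.
Count level by level. With function symbols s/2, the terms of depth ≤ k are the 2 constants together with each function applied to depth-≤(k−1) tuples, so N_k = 2 + N_{k-1}^2.
N_0 = 2
N_1 = 2 + 2^2 = 6
N_2 = 2 + 6^2 = 38
So |H| = 38.
A ground atom is a predicate applied to a tuple of terms from H, so the count is the sum over predicates of |H|^arity:
  p: 38^3 = 54872;  q: 38^2 = 1444;  r: 38^2 = 1444
Total ground atoms: 54872 + 1444 + 1444 = 57760.

57760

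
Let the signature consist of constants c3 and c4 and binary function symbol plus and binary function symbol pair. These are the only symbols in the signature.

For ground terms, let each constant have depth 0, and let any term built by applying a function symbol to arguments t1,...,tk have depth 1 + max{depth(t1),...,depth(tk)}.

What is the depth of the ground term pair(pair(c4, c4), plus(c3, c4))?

depth(pair(c4, c4)) = 1 + max(0, 0) = 1
depth(plus(c3, c4)) = 1 + max(0, 0) = 1
depth(pair(pair(c4, c4), plus(c3, c4))) = 1 + max(1, 1) = 2

2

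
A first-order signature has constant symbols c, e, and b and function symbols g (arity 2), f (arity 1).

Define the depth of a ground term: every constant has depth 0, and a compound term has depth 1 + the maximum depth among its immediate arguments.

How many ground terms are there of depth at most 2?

Count level by level. With function symbols g/2, f/1, the terms of depth ≤ k are the 3 constants together with each function applied to depth-≤(k−1) tuples, so N_k = 3 + N_{k-1}^2 + N_{k-1}.
N_0 = 3
N_1 = 3 + 3^2 + 3 = 15
N_2 = 3 + 15^2 + 15 = 243

243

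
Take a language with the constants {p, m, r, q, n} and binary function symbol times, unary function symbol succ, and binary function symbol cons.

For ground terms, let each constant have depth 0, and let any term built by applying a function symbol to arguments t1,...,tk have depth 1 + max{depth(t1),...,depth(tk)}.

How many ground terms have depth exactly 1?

Count level by level. With function symbols times/2, succ/1, cons/2, the terms of depth ≤ k are the 5 constants together with each function applied to depth-≤(k−1) tuples, so N_k = 5 + N_{k-1}^2 + N_{k-1} + N_{k-1}^2.
N_0 = 5
N_1 = 5 + 5^2 + 5 + 5^2 = 60
Terms of depth exactly 1: N_1 − N_0 = 60 − 5 = 55.

55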